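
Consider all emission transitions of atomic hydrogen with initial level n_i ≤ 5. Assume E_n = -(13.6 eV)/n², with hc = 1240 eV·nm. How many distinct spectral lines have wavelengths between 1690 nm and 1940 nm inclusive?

1

Enumerate all n_i → n_f pairs with 1 ≤ n_f < n_i ≤ 5 and compute λ = 1240 / [13.6·1·(1/n_f² − 1/n_i²)].
Lines falling in [1690, 1940] nm: 4→3 (1876 nm).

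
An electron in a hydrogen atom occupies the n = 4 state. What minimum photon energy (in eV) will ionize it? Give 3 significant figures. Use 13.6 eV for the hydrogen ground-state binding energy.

E_4 = −13.60/16 = −0.850 eV, so ionization (to E = 0) requires 0.850 eV.

0.850 eV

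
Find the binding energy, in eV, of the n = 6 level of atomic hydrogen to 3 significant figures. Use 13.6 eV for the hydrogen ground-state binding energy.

E_6 = −13.60/36 = −0.378 eV, so ionization (to E = 0) requires 0.378 eV.

0.378 eV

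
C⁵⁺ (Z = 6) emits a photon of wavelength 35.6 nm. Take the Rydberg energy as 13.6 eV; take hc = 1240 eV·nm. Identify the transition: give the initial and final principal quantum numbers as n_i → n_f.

The photon energy is ΔE = hc/λ = 1240 / 35.6 = 34.83 eV.
With Z = 6, ΔE = 489.6 × (1/n_f² − 1/n_i²), so 1/n_f² − 1/n_i² = 0.07114.
Trying n_f = 3 gives 1/n_i² = 0.03997, i.e. n_i ≈ 5; this pair matches.

n_i = 5, n_f = 3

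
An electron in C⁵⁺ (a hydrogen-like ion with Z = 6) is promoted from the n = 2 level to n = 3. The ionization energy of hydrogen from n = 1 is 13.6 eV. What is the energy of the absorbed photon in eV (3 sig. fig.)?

The Bohr energies scale as Z², so for Z = 6: E_n = −489.6/n² eV.
E_3 = −489.6/9 = −54.40 eV and E_2 = −489.6/4 = −122.4 eV.
The photon energy is |E_3 − E_2| = 68.0 eV.

68.0 eV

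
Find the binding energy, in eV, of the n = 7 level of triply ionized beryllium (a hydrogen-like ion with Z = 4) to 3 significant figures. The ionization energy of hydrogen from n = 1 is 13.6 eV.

4.44 eV

E_n = −13.6 Z²/n² = −217.6/n² eV for Z = 4.
E_7 = −217.6/49 = −4.44 eV, so ionization (to E = 0) requires 4.44 eV.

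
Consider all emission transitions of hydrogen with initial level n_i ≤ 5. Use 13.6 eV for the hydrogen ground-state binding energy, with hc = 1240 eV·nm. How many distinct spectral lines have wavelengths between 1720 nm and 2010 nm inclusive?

1

Enumerate all n_i → n_f pairs with 1 ≤ n_f < n_i ≤ 5 and compute λ = 1240 / [13.6·1·(1/n_f² − 1/n_i²)].
Lines falling in [1720, 2010] nm: 4→3 (1876 nm).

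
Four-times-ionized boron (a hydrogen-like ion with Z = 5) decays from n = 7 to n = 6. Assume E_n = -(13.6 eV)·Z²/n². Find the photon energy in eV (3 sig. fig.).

2.51 eV

The Bohr energies scale as Z², so for Z = 5: E_n = −340.0/n² eV.
E_7 = −340.0/49 = −6.939 eV and E_6 = −340.0/36 = −9.444 eV.
The photon energy is |E_7 − E_6| = 2.51 eV.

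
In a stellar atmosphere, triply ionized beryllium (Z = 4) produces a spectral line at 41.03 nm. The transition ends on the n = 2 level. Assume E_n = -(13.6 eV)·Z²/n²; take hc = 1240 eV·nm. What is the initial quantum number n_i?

n_i = 3

The photon energy is ΔE = hc/λ = 1240 / 41.03 = 30.22 eV.
With Z = 4, ΔE = 217.6 × (1/n_f² − 1/n_i²), so 1/n_f² − 1/n_i² = 0.1389.
With n_f = 2: 1/n_i² = 1/4 − 0.1389 = 0.1111, so n_i ≈ 3.00.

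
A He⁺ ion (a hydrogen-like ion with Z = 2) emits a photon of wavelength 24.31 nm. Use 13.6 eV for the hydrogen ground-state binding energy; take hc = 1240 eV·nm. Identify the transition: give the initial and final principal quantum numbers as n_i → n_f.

The photon energy is ΔE = hc/λ = 1240 / 24.31 = 51.01 eV.
With Z = 2, ΔE = 54.40 × (1/n_f² − 1/n_i²), so 1/n_f² − 1/n_i² = 0.9376.
Trying n_f = 1 gives 1/n_i² = 0.06236, i.e. n_i ≈ 4; this pair matches.

n_i = 4, n_f = 1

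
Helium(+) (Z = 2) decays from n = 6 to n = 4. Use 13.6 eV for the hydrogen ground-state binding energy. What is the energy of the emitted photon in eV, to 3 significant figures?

1.89 eV

The Bohr energies scale as Z², so for Z = 2: E_n = −54.40/n² eV.
E_6 = −54.40/36 = −1.511 eV and E_4 = −54.40/16 = −3.400 eV.
The photon energy is |E_6 − E_4| = 1.89 eV.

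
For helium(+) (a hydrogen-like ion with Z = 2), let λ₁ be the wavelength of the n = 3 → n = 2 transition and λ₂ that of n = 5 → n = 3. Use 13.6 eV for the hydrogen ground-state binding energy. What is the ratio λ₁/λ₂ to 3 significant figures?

λ ∝ 1/ΔE ∝ 1/(1/n_f² − 1/n_i²), and the Z² and hc factors cancel in the ratio.
λ₁/λ₂ = (1/3² − 1/5²)/(1/2² − 1/3²) = 0.07111/0.1389 = 0.512.

0.512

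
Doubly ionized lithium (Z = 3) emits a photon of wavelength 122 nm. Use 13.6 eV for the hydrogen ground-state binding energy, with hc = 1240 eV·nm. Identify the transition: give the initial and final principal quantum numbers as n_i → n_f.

n_i = 6, n_f = 3

The photon energy is ΔE = hc/λ = 1240 / 122 = 10.16 eV.
With Z = 3, ΔE = 122.4 × (1/n_f² − 1/n_i²), so 1/n_f² − 1/n_i² = 0.08304.
Trying n_f = 3 gives 1/n_i² = 0.02807, i.e. n_i ≈ 6; this pair matches.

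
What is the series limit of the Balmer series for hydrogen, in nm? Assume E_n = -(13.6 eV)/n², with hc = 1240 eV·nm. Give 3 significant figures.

The Balmer series has lower level n_f = 2; the series limit corresponds to n_i → ∞.
ΔE_max = 13.6 × 1 / 2² = 3.400 eV.
λ_min = 1240 / 3.400 = 365 nm.

365 nm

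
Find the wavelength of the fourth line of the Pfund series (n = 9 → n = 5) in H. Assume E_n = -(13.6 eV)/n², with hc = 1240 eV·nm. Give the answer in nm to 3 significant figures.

The Pfund series terminates on n_f = 5; the fourth line has n_i = 5+4 = 9.
ΔE = 13.60 × (1/5² − 1/9²) = 0.3761 eV.
λ = 1240 / 0.3761 = 3300 nm.

3300 nm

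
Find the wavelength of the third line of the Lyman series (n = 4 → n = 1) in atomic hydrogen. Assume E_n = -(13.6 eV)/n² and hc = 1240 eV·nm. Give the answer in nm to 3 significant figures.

97.3 nm

The Lyman series terminates on n_f = 1; the third line has n_i = 1+3 = 4.
ΔE = 13.60 × (1/1² − 1/4²) = 12.75 eV.
λ = 1240 / 12.75 = 97.3 nm.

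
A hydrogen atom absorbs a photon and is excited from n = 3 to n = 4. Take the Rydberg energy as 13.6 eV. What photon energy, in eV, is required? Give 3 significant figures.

0.661 eV

E_4 = −13.60/16 = −0.8500 eV and E_3 = −13.60/9 = −1.511 eV.
The photon energy is |E_4 − E_3| = 0.661 eV.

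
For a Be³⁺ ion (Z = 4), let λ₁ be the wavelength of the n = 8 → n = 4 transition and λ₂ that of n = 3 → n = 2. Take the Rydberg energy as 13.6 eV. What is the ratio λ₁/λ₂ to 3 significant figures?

λ ∝ 1/ΔE ∝ 1/(1/n_f² − 1/n_i²), and the Z² and hc factors cancel in the ratio.
λ₁/λ₂ = (1/2² − 1/3²)/(1/4² − 1/8²) = 0.1389/0.04688 = 2.96.

2.96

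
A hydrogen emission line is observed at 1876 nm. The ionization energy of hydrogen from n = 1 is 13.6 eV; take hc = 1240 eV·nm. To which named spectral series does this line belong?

Paschen

ΔE = 1240/1876 = 0.6610 eV.
This matches 13.6 × (1/3² − 1/4²), so n_f = 3: the Paschen series.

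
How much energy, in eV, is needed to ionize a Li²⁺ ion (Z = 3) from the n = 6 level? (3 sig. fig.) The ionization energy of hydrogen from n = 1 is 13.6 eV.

E_n = −13.6 Z²/n² = −122.4/n² eV for Z = 3.
E_6 = −122.4/36 = −3.40 eV, so ionization (to E = 0) requires 3.40 eV.

3.40 eV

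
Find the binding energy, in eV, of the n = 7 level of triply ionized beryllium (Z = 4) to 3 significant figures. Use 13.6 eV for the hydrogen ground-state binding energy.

4.44 eV

E_n = −13.6 Z²/n² = −217.6/n² eV for Z = 4.
E_7 = −217.6/49 = −4.44 eV, so ionization (to E = 0) requires 4.44 eV.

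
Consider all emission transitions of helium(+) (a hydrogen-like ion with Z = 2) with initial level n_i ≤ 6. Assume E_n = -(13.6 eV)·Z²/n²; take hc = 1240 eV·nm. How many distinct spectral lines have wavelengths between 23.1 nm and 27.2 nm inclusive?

4

Enumerate all n_i → n_f pairs with 1 ≤ n_f < n_i ≤ 6 and compute λ = 1240 / [13.6·4·(1/n_f² − 1/n_i²)].
Lines falling in [23.1, 27.2] nm: 6→1 (23.45 nm), 5→1 (23.74 nm), 4→1 (24.31 nm), 3→1 (25.64 nm).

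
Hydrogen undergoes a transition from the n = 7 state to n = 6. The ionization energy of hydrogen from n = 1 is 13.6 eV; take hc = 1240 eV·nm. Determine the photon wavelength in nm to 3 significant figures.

ΔE = 13.60 × (1/6² − 1/7²) = 13.60 × 0.007370 = 0.1002 eV.
λ = hc/ΔE = 1240 / 0.1002 = 12400 nm.

12400 nm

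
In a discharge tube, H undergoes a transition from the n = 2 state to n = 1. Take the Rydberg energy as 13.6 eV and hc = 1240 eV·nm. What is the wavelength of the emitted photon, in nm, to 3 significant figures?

ΔE = 13.60 × (1/1² − 1/2²) = 13.60 × 0.7500 = 10.20 eV.
λ = hc/ΔE = 1240 / 10.20 = 122 nm.
This line belongs to the Lyman series.

122 nm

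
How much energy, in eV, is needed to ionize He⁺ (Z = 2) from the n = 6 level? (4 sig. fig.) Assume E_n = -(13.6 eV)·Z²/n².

1.511 eV

E_n = −13.6 Z²/n² = −54.40/n² eV for Z = 2.
E_6 = −54.40/36 = −1.511 eV, so ionization (to E = 0) requires 1.511 eV.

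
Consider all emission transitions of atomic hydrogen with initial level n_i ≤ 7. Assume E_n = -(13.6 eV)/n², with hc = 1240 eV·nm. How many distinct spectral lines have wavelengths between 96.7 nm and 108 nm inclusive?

2

Enumerate all n_i → n_f pairs with 1 ≤ n_f < n_i ≤ 7 and compute λ = 1240 / [13.6·1·(1/n_f² − 1/n_i²)].
Lines falling in [96.7, 108] nm: 4→1 (97.25 nm), 3→1 (102.6 nm).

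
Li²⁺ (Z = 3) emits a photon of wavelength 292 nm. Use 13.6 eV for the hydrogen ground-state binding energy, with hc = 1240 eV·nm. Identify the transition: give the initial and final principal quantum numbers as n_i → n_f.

n_i = 6, n_f = 4

The photon energy is ΔE = hc/λ = 1240 / 292 = 4.247 eV.
With Z = 3, ΔE = 122.4 × (1/n_f² − 1/n_i²), so 1/n_f² − 1/n_i² = 0.03469.
Trying n_f = 4 gives 1/n_i² = 0.02781, i.e. n_i ≈ 6; this pair matches.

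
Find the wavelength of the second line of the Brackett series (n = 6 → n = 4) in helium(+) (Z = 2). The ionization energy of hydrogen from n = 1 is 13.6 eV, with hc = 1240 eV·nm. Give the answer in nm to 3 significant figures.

656 nm

The Brackett series terminates on n_f = 4; the second line has n_i = 4+2 = 6.
ΔE = 54.40 × (1/4² − 1/6²) = 1.889 eV.
λ = 1240 / 1.889 = 656 nm.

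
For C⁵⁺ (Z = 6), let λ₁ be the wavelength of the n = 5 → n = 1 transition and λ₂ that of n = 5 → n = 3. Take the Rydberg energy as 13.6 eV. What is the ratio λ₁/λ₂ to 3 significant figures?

λ ∝ 1/ΔE ∝ 1/(1/n_f² − 1/n_i²), and the Z² and hc factors cancel in the ratio.
λ₁/λ₂ = (1/3² − 1/5²)/(1/1² − 1/5²) = 0.07111/0.9600 = 0.0741.

0.0741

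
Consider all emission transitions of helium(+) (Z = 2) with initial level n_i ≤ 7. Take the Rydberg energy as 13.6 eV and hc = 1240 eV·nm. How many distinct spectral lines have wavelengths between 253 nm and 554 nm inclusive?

4

Enumerate all n_i → n_f pairs with 1 ≤ n_f < n_i ≤ 7 and compute λ = 1240 / [13.6·4·(1/n_f² − 1/n_i²)].
Lines falling in [253, 554] nm: 6→3 (273.5 nm), 5→3 (320.5 nm), 4→3 (468.9 nm), 7→4 (541.5 nm).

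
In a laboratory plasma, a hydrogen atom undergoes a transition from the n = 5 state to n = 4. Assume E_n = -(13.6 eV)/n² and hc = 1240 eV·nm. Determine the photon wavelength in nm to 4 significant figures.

ΔE = 13.60 × (1/4² − 1/5²) = 13.60 × 0.02250 = 0.3060 eV.
λ = hc/ΔE = 1240 / 0.3060 = 4052 nm.
This line belongs to the Brackett series.

4052 nm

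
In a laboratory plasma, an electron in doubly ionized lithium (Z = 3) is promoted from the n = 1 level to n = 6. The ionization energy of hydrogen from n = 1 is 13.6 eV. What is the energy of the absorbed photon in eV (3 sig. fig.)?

119 eV

The Bohr energies scale as Z², so for Z = 3: E_n = −122.4/n² eV.
E_6 = −122.4/36 = −3.400 eV and E_1 = −122.4/1 = −122.4 eV.
The photon energy is |E_6 − E_1| = 119 eV.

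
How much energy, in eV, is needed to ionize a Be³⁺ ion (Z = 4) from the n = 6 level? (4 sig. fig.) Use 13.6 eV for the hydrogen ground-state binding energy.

E_n = −13.6 Z²/n² = −217.6/n² eV for Z = 4.
E_6 = −217.6/36 = −6.044 eV, so ionization (to E = 0) requires 6.044 eV.

6.044 eV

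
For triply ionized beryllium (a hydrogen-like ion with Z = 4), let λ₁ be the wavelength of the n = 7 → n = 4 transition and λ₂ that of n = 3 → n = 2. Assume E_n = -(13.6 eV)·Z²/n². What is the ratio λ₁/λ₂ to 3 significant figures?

3.30

λ ∝ 1/ΔE ∝ 1/(1/n_f² − 1/n_i²), and the Z² and hc factors cancel in the ratio.
λ₁/λ₂ = (1/2² − 1/3²)/(1/4² − 1/7²) = 0.1389/0.04209 = 3.30.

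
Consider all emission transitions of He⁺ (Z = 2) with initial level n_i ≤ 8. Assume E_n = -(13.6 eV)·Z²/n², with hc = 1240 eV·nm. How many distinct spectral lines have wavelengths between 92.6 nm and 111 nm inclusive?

Enumerate all n_i → n_f pairs with 1 ≤ n_f < n_i ≤ 8 and compute λ = 1240 / [13.6·4·(1/n_f² − 1/n_i²)].
Lines falling in [92.6, 111] nm: 8→2 (97.25 nm), 7→2 (99.28 nm), 6→2 (102.6 nm), 5→2 (108.5 nm).

4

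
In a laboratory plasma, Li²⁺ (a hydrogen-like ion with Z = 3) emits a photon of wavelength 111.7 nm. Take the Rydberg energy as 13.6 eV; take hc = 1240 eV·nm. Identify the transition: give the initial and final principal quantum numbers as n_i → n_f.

The photon energy is ΔE = hc/λ = 1240 / 111.7 = 11.10 eV.
With Z = 3, ΔE = 122.4 × (1/n_f² − 1/n_i²), so 1/n_f² − 1/n_i² = 0.09070.
Trying n_f = 3 gives 1/n_i² = 0.02042, i.e. n_i ≈ 7; this pair matches.

n_i = 7, n_f = 3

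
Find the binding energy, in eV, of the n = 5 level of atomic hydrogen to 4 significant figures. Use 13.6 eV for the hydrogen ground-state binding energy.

E_5 = −13.60/25 = −0.5440 eV, so ionization (to E = 0) requires 0.5440 eV.

0.5440 eV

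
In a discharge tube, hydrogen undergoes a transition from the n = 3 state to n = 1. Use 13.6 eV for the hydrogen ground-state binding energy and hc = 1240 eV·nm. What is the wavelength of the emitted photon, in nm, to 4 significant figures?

102.6 nm

ΔE = 13.60 × (1/1² − 1/3²) = 13.60 × 0.8889 = 12.09 eV.
λ = hc/ΔE = 1240 / 12.09 = 102.6 nm.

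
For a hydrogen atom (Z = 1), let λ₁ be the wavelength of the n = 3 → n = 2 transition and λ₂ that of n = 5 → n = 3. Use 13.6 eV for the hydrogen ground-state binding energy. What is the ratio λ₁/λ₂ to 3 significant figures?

0.512

λ ∝ 1/ΔE ∝ 1/(1/n_f² − 1/n_i²), and the Z² and hc factors cancel in the ratio.
λ₁/λ₂ = (1/3² − 1/5²)/(1/2² − 1/3²) = 0.07111/0.1389 = 0.512.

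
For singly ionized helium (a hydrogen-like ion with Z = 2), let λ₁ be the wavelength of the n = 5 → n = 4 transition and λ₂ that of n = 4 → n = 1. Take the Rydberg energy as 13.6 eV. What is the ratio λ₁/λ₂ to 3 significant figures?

λ ∝ 1/ΔE ∝ 1/(1/n_f² − 1/n_i²), and the Z² and hc factors cancel in the ratio.
λ₁/λ₂ = (1/1² − 1/4²)/(1/4² − 1/5²) = 0.9375/0.02250 = 41.7.

41.7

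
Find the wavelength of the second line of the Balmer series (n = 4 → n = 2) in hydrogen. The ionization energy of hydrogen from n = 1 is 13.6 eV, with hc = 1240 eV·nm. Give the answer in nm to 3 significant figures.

486 nm

The Balmer series terminates on n_f = 2; the second line has n_i = 2+2 = 4.
ΔE = 13.60 × (1/2² − 1/4²) = 2.550 eV.
λ = 1240 / 2.550 = 486 nm.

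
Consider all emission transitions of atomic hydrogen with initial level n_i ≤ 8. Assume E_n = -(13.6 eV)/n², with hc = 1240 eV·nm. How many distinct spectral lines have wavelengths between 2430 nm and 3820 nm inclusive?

Enumerate all n_i → n_f pairs with 1 ≤ n_f < n_i ≤ 8 and compute λ = 1240 / [13.6·1·(1/n_f² − 1/n_i²)].
Lines falling in [2430, 3820] nm: 6→4 (2626 nm), 8→5 (3741 nm).

2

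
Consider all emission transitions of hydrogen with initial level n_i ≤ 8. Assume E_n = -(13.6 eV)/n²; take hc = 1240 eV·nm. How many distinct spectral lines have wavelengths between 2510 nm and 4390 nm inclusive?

3

Enumerate all n_i → n_f pairs with 1 ≤ n_f < n_i ≤ 8 and compute λ = 1240 / [13.6·1·(1/n_f² − 1/n_i²)].
Lines falling in [2510, 4390] nm: 6→4 (2626 nm), 8→5 (3741 nm), 5→4 (4052 nm).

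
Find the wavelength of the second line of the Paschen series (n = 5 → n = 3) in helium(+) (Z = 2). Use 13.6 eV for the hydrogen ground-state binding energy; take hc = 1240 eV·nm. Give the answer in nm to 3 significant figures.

The Paschen series terminates on n_f = 3; the second line has n_i = 3+2 = 5.
ΔE = 54.40 × (1/3² − 1/5²) = 3.868 eV.
λ = 1240 / 3.868 = 321 nm.

321 nm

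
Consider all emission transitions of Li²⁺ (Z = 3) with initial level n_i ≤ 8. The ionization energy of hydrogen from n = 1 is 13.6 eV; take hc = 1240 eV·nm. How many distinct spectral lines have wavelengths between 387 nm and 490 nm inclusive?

Enumerate all n_i → n_f pairs with 1 ≤ n_f < n_i ≤ 8 and compute λ = 1240 / [13.6·9·(1/n_f² − 1/n_i²)].
Lines falling in [387, 490] nm: 8→5 (415.6 nm), 5→4 (450.3 nm).

2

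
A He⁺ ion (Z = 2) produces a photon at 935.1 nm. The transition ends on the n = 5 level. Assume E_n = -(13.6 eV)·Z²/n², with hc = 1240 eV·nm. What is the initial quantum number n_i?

n_i = 8

The photon energy is ΔE = hc/λ = 1240 / 935.1 = 1.326 eV.
With Z = 2, ΔE = 54.40 × (1/n_f² − 1/n_i²), so 1/n_f² − 1/n_i² = 0.02438.
With n_f = 5: 1/n_i² = 1/25 − 0.02438 = 0.01562, so n_i ≈ 8.00.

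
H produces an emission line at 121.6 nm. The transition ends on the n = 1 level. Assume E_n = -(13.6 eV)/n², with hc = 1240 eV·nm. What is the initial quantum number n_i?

The photon energy is ΔE = hc/λ = 1240 / 121.6 = 10.20 eV.
With Z = 1, ΔE = 13.60 × (1/n_f² − 1/n_i²), so 1/n_f² − 1/n_i² = 0.7498.
With n_f = 1: 1/n_i² = 1/1 − 0.7498 = 0.2502, so n_i ≈ 2.00.

n_i = 2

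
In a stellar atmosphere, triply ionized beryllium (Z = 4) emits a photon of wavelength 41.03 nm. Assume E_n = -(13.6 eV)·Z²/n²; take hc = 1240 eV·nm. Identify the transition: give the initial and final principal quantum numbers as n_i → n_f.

n_i = 3, n_f = 2

The photon energy is ΔE = hc/λ = 1240 / 41.03 = 30.22 eV.
With Z = 4, ΔE = 217.6 × (1/n_f² − 1/n_i²), so 1/n_f² − 1/n_i² = 0.1389.
Trying n_f = 2 gives 1/n_i² = 0.1111, i.e. n_i ≈ 3; this pair matches.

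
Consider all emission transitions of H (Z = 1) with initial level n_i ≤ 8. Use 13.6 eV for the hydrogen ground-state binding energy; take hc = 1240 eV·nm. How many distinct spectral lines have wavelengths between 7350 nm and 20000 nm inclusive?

4

Enumerate all n_i → n_f pairs with 1 ≤ n_f < n_i ≤ 8 and compute λ = 1240 / [13.6·1·(1/n_f² − 1/n_i²)].
Lines falling in [7350, 20000] nm: 6→5 (7460 nm), 8→6 (7503 nm), 7→6 (12370 nm), 8→7 (19060 nm).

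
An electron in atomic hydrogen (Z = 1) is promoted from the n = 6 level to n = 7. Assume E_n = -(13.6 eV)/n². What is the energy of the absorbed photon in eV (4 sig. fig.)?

0.1002 eV

E_7 = −13.60/49 = −0.2776 eV and E_6 = −13.60/36 = −0.3778 eV.
The photon energy is |E_7 − E_6| = 0.1002 eV.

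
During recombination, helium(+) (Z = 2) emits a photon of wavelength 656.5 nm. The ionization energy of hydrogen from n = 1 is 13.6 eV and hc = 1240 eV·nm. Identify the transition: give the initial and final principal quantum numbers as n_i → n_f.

The photon energy is ΔE = hc/λ = 1240 / 656.5 = 1.889 eV.
With Z = 2, ΔE = 54.40 × (1/n_f² − 1/n_i²), so 1/n_f² − 1/n_i² = 0.03472.
Trying n_f = 4 gives 1/n_i² = 0.02778, i.e. n_i ≈ 6; this pair matches.

n_i = 6, n_f = 4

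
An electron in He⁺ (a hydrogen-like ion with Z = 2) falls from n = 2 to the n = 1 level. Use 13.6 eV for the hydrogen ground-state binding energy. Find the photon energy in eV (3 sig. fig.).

40.8 eV

The Bohr energies scale as Z², so for Z = 2: E_n = −54.40/n² eV.
E_2 = −54.40/4 = −13.60 eV and E_1 = −54.40/1 = −54.40 eV.
The photon energy is |E_2 − E_1| = 40.8 eV.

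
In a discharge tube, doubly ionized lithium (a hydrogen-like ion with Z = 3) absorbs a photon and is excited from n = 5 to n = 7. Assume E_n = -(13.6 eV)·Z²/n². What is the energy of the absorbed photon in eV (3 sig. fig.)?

The Bohr energies scale as Z², so for Z = 3: E_n = −122.4/n² eV.
E_7 = −122.4/49 = −2.498 eV and E_5 = −122.4/25 = −4.896 eV.
The photon energy is |E_7 − E_5| = 2.40 eV.

2.40 eV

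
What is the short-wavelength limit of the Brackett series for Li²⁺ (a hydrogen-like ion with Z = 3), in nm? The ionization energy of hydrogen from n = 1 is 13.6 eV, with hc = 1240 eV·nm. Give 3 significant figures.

162 nm

The Brackett series has lower level n_f = 4; the series limit corresponds to n_i → ∞.
ΔE_max = 13.6 × 9 / 4² = 7.650 eV.
λ_min = 1240 / 7.650 = 162 nm.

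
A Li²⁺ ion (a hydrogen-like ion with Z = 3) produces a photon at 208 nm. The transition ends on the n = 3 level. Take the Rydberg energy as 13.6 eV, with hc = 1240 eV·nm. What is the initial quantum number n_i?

n_i = 4

The photon energy is ΔE = hc/λ = 1240 / 208 = 5.962 eV.
With Z = 3, ΔE = 122.4 × (1/n_f² − 1/n_i²), so 1/n_f² − 1/n_i² = 0.04871.
With n_f = 3: 1/n_i² = 1/9 − 0.04871 = 0.06241, so n_i ≈ 4.00.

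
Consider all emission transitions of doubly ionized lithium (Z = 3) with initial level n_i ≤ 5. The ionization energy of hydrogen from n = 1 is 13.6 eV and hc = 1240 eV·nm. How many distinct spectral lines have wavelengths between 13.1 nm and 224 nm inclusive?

Enumerate all n_i → n_f pairs with 1 ≤ n_f < n_i ≤ 5 and compute λ = 1240 / [13.6·9·(1/n_f² − 1/n_i²)].
Lines falling in [13.1, 224] nm: 2→1 (13.51 nm), 5→2 (48.24 nm), 4→2 (54.03 nm), 3→2 (72.94 nm), 5→3 (142.5 nm), 4→3 (208.4 nm).

6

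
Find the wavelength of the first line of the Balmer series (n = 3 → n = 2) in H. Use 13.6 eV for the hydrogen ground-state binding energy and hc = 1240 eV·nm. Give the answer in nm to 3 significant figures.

656 nm

The Balmer series terminates on n_f = 2; the first line has n_i = 2+1 = 3.
ΔE = 13.60 × (1/2² − 1/3²) = 1.889 eV.
λ = 1240 / 1.889 = 656 nm.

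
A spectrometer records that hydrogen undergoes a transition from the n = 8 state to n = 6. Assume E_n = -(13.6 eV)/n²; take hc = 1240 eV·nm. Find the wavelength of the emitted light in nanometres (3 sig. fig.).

7500 nm

ΔE = 13.60 × (1/6² − 1/8²) = 13.60 × 0.01215 = 0.1653 eV.
λ = hc/ΔE = 1240 / 0.1653 = 7500 nm.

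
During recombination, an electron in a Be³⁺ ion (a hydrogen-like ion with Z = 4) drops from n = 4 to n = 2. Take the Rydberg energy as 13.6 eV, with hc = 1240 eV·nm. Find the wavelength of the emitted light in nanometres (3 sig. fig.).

For Z = 4 the level energies scale as Z², so the effective Rydberg energy is 13.6 × 16 = 217.6 eV.
ΔE = 217.6 × (1/2² − 1/4²) = 217.6 × 0.1875 = 40.80 eV.
λ = hc/ΔE = 1240 / 40.80 = 30.4 nm.

30.4 nm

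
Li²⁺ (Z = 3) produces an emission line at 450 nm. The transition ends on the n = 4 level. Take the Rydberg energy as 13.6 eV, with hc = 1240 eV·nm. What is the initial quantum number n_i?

The photon energy is ΔE = hc/λ = 1240 / 450 = 2.756 eV.
With Z = 3, ΔE = 122.4 × (1/n_f² − 1/n_i²), so 1/n_f² − 1/n_i² = 0.02251.
With n_f = 4: 1/n_i² = 1/16 − 0.02251 = 0.03999, so n_i ≈ 5.00.

n_i = 5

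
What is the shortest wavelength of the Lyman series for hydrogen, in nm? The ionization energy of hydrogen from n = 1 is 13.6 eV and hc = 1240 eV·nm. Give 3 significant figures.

The Lyman series has lower level n_f = 1; the series limit corresponds to n_i → ∞.
ΔE_max = 13.6 × 1 / 1² = 13.60 eV.
λ_min = 1240 / 13.60 = 91.2 nm.

91.2 nm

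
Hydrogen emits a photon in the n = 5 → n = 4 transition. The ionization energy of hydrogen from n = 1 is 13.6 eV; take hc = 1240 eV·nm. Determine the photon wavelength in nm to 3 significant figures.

4050 nm

ΔE = 13.60 × (1/4² − 1/5²) = 13.60 × 0.02250 = 0.3060 eV.
λ = hc/ΔE = 1240 / 0.3060 = 4050 nm.
This line belongs to the Brackett series.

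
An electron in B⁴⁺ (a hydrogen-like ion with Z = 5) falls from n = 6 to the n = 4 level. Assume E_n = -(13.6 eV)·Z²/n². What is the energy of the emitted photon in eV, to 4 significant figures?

The Bohr energies scale as Z², so for Z = 5: E_n = −340.0/n² eV.
E_6 = −340.0/36 = −9.444 eV and E_4 = −340.0/16 = −21.25 eV.
The photon energy is |E_6 − E_4| = 11.81 eV.

11.81 eV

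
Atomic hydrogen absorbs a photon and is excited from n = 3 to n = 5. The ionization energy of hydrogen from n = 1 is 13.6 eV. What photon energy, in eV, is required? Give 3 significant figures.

E_5 = −13.60/25 = −0.5440 eV and E_3 = −13.60/9 = −1.511 eV.
The photon energy is |E_5 − E_3| = 0.967 eV.

0.967 eV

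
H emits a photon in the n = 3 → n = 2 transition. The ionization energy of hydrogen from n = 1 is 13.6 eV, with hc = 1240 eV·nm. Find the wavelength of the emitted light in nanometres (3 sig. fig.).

ΔE = 13.60 × (1/2² − 1/3²) = 13.60 × 0.1389 = 1.889 eV.
λ = hc/ΔE = 1240 / 1.889 = 656 nm.
This line belongs to the Balmer series.

656 nm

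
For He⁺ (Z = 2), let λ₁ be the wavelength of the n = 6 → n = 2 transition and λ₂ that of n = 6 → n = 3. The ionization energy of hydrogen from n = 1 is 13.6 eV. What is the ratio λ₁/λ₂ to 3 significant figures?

0.375

λ ∝ 1/ΔE ∝ 1/(1/n_f² − 1/n_i²), and the Z² and hc factors cancel in the ratio.
λ₁/λ₂ = (1/3² − 1/6²)/(1/2² − 1/6²) = 0.08333/0.2222 = 0.375.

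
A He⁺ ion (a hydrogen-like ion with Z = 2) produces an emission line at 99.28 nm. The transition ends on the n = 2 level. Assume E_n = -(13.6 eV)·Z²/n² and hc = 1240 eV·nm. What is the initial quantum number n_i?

n_i = 7

The photon energy is ΔE = hc/λ = 1240 / 99.28 = 12.49 eV.
With Z = 2, ΔE = 54.40 × (1/n_f² − 1/n_i²), so 1/n_f² − 1/n_i² = 0.2296.
With n_f = 2: 1/n_i² = 1/4 − 0.2296 = 0.02041, so n_i ≈ 7.00.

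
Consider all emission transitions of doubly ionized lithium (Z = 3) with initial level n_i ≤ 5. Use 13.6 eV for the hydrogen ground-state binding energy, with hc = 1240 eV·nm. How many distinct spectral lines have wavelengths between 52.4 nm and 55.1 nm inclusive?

Enumerate all n_i → n_f pairs with 1 ≤ n_f < n_i ≤ 5 and compute λ = 1240 / [13.6·9·(1/n_f² − 1/n_i²)].
Lines falling in [52.4, 55.1] nm: 4→2 (54.03 nm).

1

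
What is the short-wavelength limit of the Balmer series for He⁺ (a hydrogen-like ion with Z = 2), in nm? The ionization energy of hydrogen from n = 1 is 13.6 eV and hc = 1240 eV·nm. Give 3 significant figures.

The Balmer series has lower level n_f = 2; the series limit corresponds to n_i → ∞.
ΔE_max = 13.6 × 4 / 2² = 13.60 eV.
λ_min = 1240 / 13.60 = 91.2 nm.

91.2 nm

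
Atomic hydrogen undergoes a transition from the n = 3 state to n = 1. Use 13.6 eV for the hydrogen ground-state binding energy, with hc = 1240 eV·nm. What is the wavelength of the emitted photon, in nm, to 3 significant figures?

ΔE = 13.60 × (1/1² − 1/3²) = 13.60 × 0.8889 = 12.09 eV.
λ = hc/ΔE = 1240 / 12.09 = 103 nm.
This line belongs to the Lyman series.

103 nm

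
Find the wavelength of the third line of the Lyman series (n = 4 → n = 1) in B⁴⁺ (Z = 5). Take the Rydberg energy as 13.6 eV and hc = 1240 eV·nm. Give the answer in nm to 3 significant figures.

The Lyman series terminates on n_f = 1; the third line has n_i = 1+3 = 4.
ΔE = 340.0 × (1/1² − 1/4²) = 318.8 eV.
λ = 1240 / 318.8 = 3.89 nm.

3.89 nm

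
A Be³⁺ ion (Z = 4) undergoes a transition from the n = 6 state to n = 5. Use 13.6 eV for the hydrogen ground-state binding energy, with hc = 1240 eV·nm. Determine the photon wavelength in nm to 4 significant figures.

466.2 nm

For Z = 4 the level energies scale as Z², so the effective Rydberg energy is 13.6 × 16 = 217.6 eV.
ΔE = 217.6 × (1/5² − 1/6²) = 217.6 × 0.01222 = 2.660 eV.
λ = hc/ΔE = 1240 / 2.660 = 466.2 nm.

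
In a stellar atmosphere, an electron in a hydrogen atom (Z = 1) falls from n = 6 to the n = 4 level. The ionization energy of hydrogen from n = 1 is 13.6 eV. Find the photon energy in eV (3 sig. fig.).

0.472 eV

E_6 = −13.60/36 = −0.3778 eV and E_4 = −13.60/16 = −0.8500 eV.
The photon energy is |E_6 − E_4| = 0.472 eV.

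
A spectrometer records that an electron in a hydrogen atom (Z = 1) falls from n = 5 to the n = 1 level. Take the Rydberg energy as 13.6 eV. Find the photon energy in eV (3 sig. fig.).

13.1 eV

E_5 = −13.60/25 = −0.5440 eV and E_1 = −13.60/1 = −13.60 eV.
The photon energy is |E_5 − E_1| = 13.1 eV.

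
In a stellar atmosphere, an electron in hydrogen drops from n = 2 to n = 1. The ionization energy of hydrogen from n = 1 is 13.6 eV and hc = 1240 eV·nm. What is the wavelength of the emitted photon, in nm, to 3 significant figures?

ΔE = 13.60 × (1/1² − 1/2²) = 13.60 × 0.7500 = 10.20 eV.
λ = hc/ΔE = 1240 / 10.20 = 122 nm.

122 nm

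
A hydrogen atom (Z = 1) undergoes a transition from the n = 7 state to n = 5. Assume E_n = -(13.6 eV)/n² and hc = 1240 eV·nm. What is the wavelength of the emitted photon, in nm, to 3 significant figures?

4650 nm

ΔE = 13.60 × (1/5² − 1/7²) = 13.60 × 0.01959 = 0.2664 eV.
λ = hc/ΔE = 1240 / 0.2664 = 4650 nm.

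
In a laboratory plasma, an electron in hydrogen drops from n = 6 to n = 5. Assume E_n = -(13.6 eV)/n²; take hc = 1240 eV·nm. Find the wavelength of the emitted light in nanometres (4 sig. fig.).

7460 nm

ΔE = 13.60 × (1/5² − 1/6²) = 13.60 × 0.01222 = 0.1662 eV.
λ = hc/ΔE = 1240 / 0.1662 = 7460 nm.
This line belongs to the Pfund series.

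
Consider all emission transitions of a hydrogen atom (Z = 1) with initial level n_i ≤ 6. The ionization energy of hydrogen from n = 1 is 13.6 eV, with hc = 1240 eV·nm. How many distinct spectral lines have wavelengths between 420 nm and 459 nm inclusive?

1

Enumerate all n_i → n_f pairs with 1 ≤ n_f < n_i ≤ 6 and compute λ = 1240 / [13.6·1·(1/n_f² − 1/n_i²)].
Lines falling in [420, 459] nm: 5→2 (434.2 nm).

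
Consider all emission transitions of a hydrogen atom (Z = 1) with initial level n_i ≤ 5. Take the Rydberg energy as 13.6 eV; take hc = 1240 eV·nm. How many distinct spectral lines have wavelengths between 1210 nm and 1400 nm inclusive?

Enumerate all n_i → n_f pairs with 1 ≤ n_f < n_i ≤ 5 and compute λ = 1240 / [13.6·1·(1/n_f² − 1/n_i²)].
Lines falling in [1210, 1400] nm: 5→3 (1282 nm).

1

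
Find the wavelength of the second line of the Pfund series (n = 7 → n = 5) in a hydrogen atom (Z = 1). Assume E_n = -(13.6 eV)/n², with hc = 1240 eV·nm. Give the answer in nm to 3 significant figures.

4650 nm

The Pfund series terminates on n_f = 5; the second line has n_i = 5+2 = 7.
ΔE = 13.60 × (1/5² − 1/7²) = 0.2664 eV.
λ = 1240 / 0.2664 = 4650 nm.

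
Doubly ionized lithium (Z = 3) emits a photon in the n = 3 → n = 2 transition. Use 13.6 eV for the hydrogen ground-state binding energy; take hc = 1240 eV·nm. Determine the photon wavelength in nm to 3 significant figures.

72.9 nm

For Z = 3 the level energies scale as Z², so the effective Rydberg energy is 13.6 × 9 = 122.4 eV.
ΔE = 122.4 × (1/2² − 1/3²) = 122.4 × 0.1389 = 17.00 eV.
λ = hc/ΔE = 1240 / 17.00 = 72.9 nm.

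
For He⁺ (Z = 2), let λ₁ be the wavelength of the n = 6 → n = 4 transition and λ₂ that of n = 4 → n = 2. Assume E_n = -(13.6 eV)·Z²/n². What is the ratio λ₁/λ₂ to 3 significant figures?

5.40

λ ∝ 1/ΔE ∝ 1/(1/n_f² − 1/n_i²), and the Z² and hc factors cancel in the ratio.
λ₁/λ₂ = (1/2² − 1/4²)/(1/4² − 1/6²) = 0.1875/0.03472 = 5.40.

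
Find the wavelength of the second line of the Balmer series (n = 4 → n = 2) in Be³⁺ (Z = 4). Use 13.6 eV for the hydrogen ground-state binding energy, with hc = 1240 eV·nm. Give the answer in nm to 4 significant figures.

30.39 nm

The Balmer series terminates on n_f = 2; the second line has n_i = 2+2 = 4.
ΔE = 217.6 × (1/2² − 1/4²) = 40.80 eV.
λ = 1240 / 40.80 = 30.39 nm.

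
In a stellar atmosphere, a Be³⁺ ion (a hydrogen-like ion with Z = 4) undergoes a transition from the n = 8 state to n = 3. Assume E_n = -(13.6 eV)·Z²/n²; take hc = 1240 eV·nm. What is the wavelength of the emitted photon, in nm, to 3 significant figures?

59.7 nm

For Z = 4 the level energies scale as Z², so the effective Rydberg energy is 13.6 × 16 = 217.6 eV.
ΔE = 217.6 × (1/3² − 1/8²) = 217.6 × 0.09549 = 20.78 eV.
λ = hc/ΔE = 1240 / 20.78 = 59.7 nm.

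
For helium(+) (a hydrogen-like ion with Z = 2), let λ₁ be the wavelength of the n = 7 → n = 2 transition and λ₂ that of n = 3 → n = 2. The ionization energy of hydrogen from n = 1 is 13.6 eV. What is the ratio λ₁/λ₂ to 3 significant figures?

λ ∝ 1/ΔE ∝ 1/(1/n_f² − 1/n_i²), and the Z² and hc factors cancel in the ratio.
λ₁/λ₂ = (1/2² − 1/3²)/(1/2² − 1/7²) = 0.1389/0.2296 = 0.605.

0.605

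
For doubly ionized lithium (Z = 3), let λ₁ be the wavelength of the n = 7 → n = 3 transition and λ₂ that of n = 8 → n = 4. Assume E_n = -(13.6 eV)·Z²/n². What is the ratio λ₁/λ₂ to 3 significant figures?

0.517

λ ∝ 1/ΔE ∝ 1/(1/n_f² − 1/n_i²), and the Z² and hc factors cancel in the ratio.
λ₁/λ₂ = (1/4² − 1/8²)/(1/3² − 1/7²) = 0.04688/0.09070 = 0.517.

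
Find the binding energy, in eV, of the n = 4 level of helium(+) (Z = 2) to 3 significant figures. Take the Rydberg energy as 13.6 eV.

3.40 eV

E_n = −13.6 Z²/n² = −54.40/n² eV for Z = 2.
E_4 = −54.40/16 = −3.40 eV, so ionization (to E = 0) requires 3.40 eV.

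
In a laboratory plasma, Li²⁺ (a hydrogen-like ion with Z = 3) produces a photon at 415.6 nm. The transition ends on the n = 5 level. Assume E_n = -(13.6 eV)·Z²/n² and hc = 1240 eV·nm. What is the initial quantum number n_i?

n_i = 8

The photon energy is ΔE = hc/λ = 1240 / 415.6 = 2.984 eV.
With Z = 3, ΔE = 122.4 × (1/n_f² − 1/n_i²), so 1/n_f² − 1/n_i² = 0.02438.
With n_f = 5: 1/n_i² = 1/25 − 0.02438 = 0.01562, so n_i ≈ 8.00.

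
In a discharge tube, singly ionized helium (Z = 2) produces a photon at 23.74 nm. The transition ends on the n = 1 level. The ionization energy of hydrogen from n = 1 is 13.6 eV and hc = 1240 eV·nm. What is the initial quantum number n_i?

n_i = 5

The photon energy is ΔE = hc/λ = 1240 / 23.74 = 52.23 eV.
With Z = 2, ΔE = 54.40 × (1/n_f² − 1/n_i²), so 1/n_f² − 1/n_i² = 0.9602.
With n_f = 1: 1/n_i² = 1/1 − 0.9602 = 0.03984, so n_i ≈ 5.01.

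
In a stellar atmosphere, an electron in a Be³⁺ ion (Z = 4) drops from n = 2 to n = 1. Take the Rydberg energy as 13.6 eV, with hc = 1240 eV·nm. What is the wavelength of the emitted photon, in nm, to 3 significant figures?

For Z = 4 the level energies scale as Z², so the effective Rydberg energy is 13.6 × 16 = 217.6 eV.
ΔE = 217.6 × (1/1² − 1/2²) = 217.6 × 0.7500 = 163.2 eV.
λ = hc/ΔE = 1240 / 163.2 = 7.60 nm.

7.60 nm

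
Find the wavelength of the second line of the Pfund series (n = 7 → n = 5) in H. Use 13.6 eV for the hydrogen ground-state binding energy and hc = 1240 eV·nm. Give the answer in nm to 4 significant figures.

4654 nm

The Pfund series terminates on n_f = 5; the second line has n_i = 5+2 = 7.
ΔE = 13.60 × (1/5² − 1/7²) = 0.2664 eV.
λ = 1240 / 0.2664 = 4654 nm.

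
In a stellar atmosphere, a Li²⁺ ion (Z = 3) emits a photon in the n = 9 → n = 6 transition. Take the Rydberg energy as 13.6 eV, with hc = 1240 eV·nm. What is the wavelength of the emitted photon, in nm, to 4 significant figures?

656.5 nm

For Z = 3 the level energies scale as Z², so the effective Rydberg energy is 13.6 × 9 = 122.4 eV.
ΔE = 122.4 × (1/6² − 1/9²) = 122.4 × 0.01543 = 1.889 eV.
λ = hc/ΔE = 1240 / 1.889 = 656.5 nm.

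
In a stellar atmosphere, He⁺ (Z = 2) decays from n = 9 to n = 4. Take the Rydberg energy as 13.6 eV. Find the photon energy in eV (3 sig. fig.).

2.73 eV

The Bohr energies scale as Z², so for Z = 2: E_n = −54.40/n² eV.
E_9 = −54.40/81 = −0.6716 eV and E_4 = −54.40/16 = −3.400 eV.
The photon energy is |E_9 − E_4| = 2.73 eV.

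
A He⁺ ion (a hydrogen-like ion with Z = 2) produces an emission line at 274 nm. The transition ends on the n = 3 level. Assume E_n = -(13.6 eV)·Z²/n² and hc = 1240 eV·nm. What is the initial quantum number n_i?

The photon energy is ΔE = hc/λ = 1240 / 274 = 4.526 eV.
With Z = 2, ΔE = 54.40 × (1/n_f² − 1/n_i²), so 1/n_f² − 1/n_i² = 0.08319.
With n_f = 3: 1/n_i² = 1/9 − 0.08319 = 0.02792, so n_i ≈ 5.98.

n_i = 6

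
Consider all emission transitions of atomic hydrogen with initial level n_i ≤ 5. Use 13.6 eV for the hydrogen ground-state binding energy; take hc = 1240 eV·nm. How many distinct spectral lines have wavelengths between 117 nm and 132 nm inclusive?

1

Enumerate all n_i → n_f pairs with 1 ≤ n_f < n_i ≤ 5 and compute λ = 1240 / [13.6·1·(1/n_f² − 1/n_i²)].
Lines falling in [117, 132] nm: 2→1 (121.6 nm).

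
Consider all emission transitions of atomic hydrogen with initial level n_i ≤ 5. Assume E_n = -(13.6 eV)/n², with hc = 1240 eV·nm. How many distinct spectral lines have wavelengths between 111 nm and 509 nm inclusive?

Enumerate all n_i → n_f pairs with 1 ≤ n_f < n_i ≤ 5 and compute λ = 1240 / [13.6·1·(1/n_f² − 1/n_i²)].
Lines falling in [111, 509] nm: 2→1 (121.6 nm), 5→2 (434.2 nm), 4→2 (486.3 nm).

3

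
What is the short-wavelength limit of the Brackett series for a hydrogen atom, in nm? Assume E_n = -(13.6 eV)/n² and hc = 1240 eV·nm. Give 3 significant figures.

1460 nm

The Brackett series has lower level n_f = 4; the series limit corresponds to n_i → ∞.
ΔE_max = 13.6 × 1 / 4² = 0.8500 eV.
λ_min = 1240 / 0.8500 = 1460 nm.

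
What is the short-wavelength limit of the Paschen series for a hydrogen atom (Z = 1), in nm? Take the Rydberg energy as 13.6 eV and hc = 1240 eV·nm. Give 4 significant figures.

820.6 nm

The Paschen series has lower level n_f = 3; the series limit corresponds to n_i → ∞.
ΔE_max = 13.6 × 1 / 3² = 1.511 eV.
λ_min = 1240 / 1.511 = 820.6 nm.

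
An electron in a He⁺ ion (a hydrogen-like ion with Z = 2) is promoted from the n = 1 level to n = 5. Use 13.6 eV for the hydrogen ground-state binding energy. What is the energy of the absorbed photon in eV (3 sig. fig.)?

52.2 eV

The Bohr energies scale as Z², so for Z = 2: E_n = −54.40/n² eV.
E_5 = −54.40/25 = −2.176 eV and E_1 = −54.40/1 = −54.40 eV.
The photon energy is |E_5 − E_1| = 52.2 eV.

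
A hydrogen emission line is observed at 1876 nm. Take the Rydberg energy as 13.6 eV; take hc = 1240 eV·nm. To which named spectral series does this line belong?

Paschen

ΔE = 1240/1876 = 0.6610 eV.
This matches 13.6 × (1/3² − 1/4²), so n_f = 3: the Paschen series.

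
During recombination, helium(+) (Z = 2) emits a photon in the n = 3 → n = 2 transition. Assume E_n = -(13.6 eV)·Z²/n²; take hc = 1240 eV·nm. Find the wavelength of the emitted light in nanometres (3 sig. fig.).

164 nm

For Z = 2 the level energies scale as Z², so the effective Rydberg energy is 13.6 × 4 = 54.40 eV.
ΔE = 54.40 × (1/2² − 1/3²) = 54.40 × 0.1389 = 7.556 eV.
λ = hc/ΔE = 1240 / 7.556 = 164 nm.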